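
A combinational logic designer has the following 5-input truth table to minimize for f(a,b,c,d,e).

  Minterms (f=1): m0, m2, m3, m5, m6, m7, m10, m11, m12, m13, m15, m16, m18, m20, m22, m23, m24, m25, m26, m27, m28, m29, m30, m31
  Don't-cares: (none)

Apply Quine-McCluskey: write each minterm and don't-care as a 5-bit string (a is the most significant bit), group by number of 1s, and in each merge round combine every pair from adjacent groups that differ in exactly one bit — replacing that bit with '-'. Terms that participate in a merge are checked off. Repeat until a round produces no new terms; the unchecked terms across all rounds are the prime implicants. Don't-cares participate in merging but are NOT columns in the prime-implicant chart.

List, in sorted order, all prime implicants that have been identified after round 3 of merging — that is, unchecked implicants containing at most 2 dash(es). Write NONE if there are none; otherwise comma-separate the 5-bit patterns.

size-2^0 implicants → 00000(✓)  00010(✓)  00011(✓)  00101(✓)  00110(✓)  00111(✓)  01010(✓)  01011(✓)  01100(✓)  01101(✓)  01111(✓)  10000(✓)  10010(✓)  10100(✓)  10110(✓)  10111(✓)  11000(✓)  11001(✓)  11010(✓)  11011(✓)  11100(✓)  11101(✓)  11110(✓)  11111(✓)
size-2^1 implicants → -0000(✓)  -0010(✓)  -0110(✓)  -0111(✓)  -1010(✓)  -1011(✓)  -1100(✓)  -1101(✓)  -1111(✓)  0-010(✓)  0-011(✓)  0-101(✓)  0-111(✓)  00-10(✓)  00-11(✓)  000-0(✓)  0001-(✓)  001-1(✓)  0011-(✓)  01-11(✓)  0101-(✓)  011-1(✓)  0110-(✓)  1-000(✓)  1-010(✓)  1-100(✓)  1-110(✓)  1-111(✓)  10-00(✓)  10-10(✓)  100-0(✓)  101-0(✓)  1011-(✓)  11-00(✓)  11-01(✓)  11-10(✓)  11-11(✓)  110-0(✓)  110-1(✓)  1100-(✓)  1101-(✓)  111-0(✓)  111-1(✓)  1110-(✓)  1111-(✓)
size-2^2 implicants → --010  --111  -0-10  -00-0  -011-  -1-11  -101-  -11-1  -110-  0--11  0-01-  0-1-1  00-1-  1--00(✓)  1--10(✓)  1-0-0(✓)  1-1-0(✓)  1-11-  10--0(✓)  11--0(✓)  11--1(✓)  11-0-(✓)  11-1-(✓)  110--(✓)  111--(✓)
size-2^3 implicants → 1---0  11---
Unchecked terms (primes): --010, --111, -0-10, -00-0, -011-, -1-11, -101-, -11-1, -110-, 0--11, 0-01-, 0-1-1, 00-1-, 1---0, 1-11-, 11---

--010, --111, -0-10, -00-0, -011-, -1-11, -101-, -11-1, -110-, 0--11, 0-01-, 0-1-1, 00-1-, 1-11-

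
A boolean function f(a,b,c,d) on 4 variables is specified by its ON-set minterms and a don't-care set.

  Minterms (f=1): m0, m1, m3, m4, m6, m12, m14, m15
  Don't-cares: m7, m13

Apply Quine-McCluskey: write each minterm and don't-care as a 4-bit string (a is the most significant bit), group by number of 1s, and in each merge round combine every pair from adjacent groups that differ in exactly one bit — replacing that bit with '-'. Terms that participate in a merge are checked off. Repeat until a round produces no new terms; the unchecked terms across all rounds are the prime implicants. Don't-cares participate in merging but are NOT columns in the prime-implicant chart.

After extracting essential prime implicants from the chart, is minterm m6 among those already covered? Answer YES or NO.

NO

Round 0: 0000✓ 0001✓ 0011✓ 0100✓ 0110✓ 0111✓ 1100✓ 1101✓ 1110✓ 1111✓
Round 1: -100✓ -110✓ -111✓ 0-00 0-11 00-1 000- 01-0✓ 011-✓ 11-0✓ 11-1✓ 110-✓ 111-✓
Round 2: -1-0 -11- 11--
PIs = {-1-0, -11-, 0-00, 0-11, 00-1, 000-, 11--}
Coverage chart:
  m0: 0-00,000-
  m1: 00-1,000-
  m3: 0-11,00-1
  m4: -1-0,0-00
  m6: -1-0,-11-
  m12: -1-0,11--
  m14: -1-0,-11-,11--
  m15: -11-,11--
(no essential prime implicants)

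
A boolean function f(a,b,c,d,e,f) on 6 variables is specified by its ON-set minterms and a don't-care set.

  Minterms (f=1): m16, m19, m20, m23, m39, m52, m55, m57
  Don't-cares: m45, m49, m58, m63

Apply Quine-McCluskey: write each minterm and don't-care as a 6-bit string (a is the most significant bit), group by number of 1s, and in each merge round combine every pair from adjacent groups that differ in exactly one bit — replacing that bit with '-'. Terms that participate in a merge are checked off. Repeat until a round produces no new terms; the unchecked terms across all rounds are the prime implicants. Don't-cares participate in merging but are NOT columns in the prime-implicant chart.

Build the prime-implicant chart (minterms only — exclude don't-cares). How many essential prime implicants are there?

5

[col 0] 010000*, 010011*, 010100*, 010111*, 100111*, 101101, 110001*, 110100*, 110111*, 111001*, 111010, 111111*
[col 1] -10100, -10111, 010-00, 010-11, 1-0111, 11-001, 11-111
Prime implicants: -10100, -10111, 010-00, 010-11, 1-0111, 101101, 11-001, 11-111, 111010
PI chart (minterm → PIs covering it):
  16 | 010-00  (sole → essential)
  19 | 010-11  (sole → essential)
  20 | -10100,010-00
  23 | -10111,010-11
  39 | 1-0111  (sole → essential)
  52 | -10100  (sole → essential)
  55 | -10111,1-0111,11-111
  57 | 11-001  (sole → essential)
Essential prime implicants: -10100, 010-00, 010-11, 1-0111, 11-001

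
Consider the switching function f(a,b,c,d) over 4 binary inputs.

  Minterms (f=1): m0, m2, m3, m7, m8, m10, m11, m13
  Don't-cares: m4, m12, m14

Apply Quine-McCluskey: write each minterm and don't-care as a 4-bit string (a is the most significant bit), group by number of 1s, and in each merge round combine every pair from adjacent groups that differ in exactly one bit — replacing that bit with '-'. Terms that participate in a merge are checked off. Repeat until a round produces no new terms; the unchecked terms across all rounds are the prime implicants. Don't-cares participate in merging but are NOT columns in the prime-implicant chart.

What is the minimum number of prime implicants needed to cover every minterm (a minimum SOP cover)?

[col 0] 0000*, 0010*, 0011*, 0100*, 0111*, 1000*, 1010*, 1011*, 1100*, 1101*, 1110*
[col 1] -000*, -010*, -011*, -100*, 0-00*, 0-11, 00-0*, 001-*, 1-00*, 1-10*, 10-0*, 101-*, 11-0*, 110-
[col 2] --00, -0-0, -01-, 1--0
Prime implicants: --00, -0-0, -01-, 0-11, 1--0, 110-
PI chart (minterm → PIs covering it):
  0 | --00,-0-0
  2 | -0-0,-01-
  3 | -01-,0-11
  7 | 0-11  (sole → essential)
  8 | --00,-0-0,1--0
  10 | -0-0,-01-,1--0
  11 | -01-  (sole → essential)
  13 | 110-  (sole → essential)
Essential prime implicants: -01-, 0-11, 110-
Petrick residual → --00
Minimum SOP uses 4 PIs: c'd' + b'c + a'cd + abc'

4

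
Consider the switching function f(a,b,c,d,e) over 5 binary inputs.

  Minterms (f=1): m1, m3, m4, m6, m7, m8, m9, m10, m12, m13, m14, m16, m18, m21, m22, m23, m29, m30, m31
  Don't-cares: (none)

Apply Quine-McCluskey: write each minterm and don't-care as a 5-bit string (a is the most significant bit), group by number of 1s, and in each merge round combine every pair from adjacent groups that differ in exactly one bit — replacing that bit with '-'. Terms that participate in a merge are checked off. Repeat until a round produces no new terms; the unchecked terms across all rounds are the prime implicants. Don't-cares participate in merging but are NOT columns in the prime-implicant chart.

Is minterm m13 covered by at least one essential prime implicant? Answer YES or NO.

NO

size-2^0 implicants → 00001(✓)  00011(✓)  00100(✓)  00110(✓)  00111(✓)  01000(✓)  01001(✓)  01010(✓)  01100(✓)  01101(✓)  01110(✓)  10000(✓)  10010(✓)  10101(✓)  10110(✓)  10111(✓)  11101(✓)  11110(✓)  11111(✓)
size-2^1 implicants → -0110(✓)  -0111(✓)  -1101  -1110(✓)  0-001  0-100(✓)  0-110(✓)  00-11  000-1  001-0(✓)  0011-(✓)  01-00(✓)  01-01(✓)  01-10(✓)  010-0(✓)  0100-(✓)  011-0(✓)  0110-(✓)  1-101(✓)  1-110(✓)  1-111(✓)  10-10  100-0  101-1(✓)  1011-(✓)  111-1(✓)  1111-(✓)
size-2^2 implicants → --110  -011-  0-1-0  01--0  01-0-  1-1-1  1-11-
Unchecked terms (primes): --110, -011-, -1101, 0-001, 0-1-0, 00-11, 000-1, 01--0, 01-0-, 1-1-1, 1-11-, 10-10, 100-0
Minterm coverage:
  m1 ⊆ 0-001,000-1
  m3 ⊆ 00-11,000-1
  m4 ⊆ 0-1-0 [E]
  m6 ⊆ --110,-011-,0-1-0
  m7 ⊆ -011-,00-11
  m8 ⊆ 01--0,01-0-
  m9 ⊆ 0-001,01-0-
  m10 ⊆ 01--0 [E]
  m12 ⊆ 0-1-0,01--0,01-0-
  m13 ⊆ -1101,01-0-
  m14 ⊆ --110,0-1-0,01--0
  m16 ⊆ 100-0 [E]
  m18 ⊆ 10-10,100-0
  m21 ⊆ 1-1-1 [E]
  m22 ⊆ --110,-011-,1-11-,10-10
  m23 ⊆ -011-,1-1-1,1-11-
  m29 ⊆ -1101,1-1-1
  m30 ⊆ --110,1-11-
  m31 ⊆ 1-1-1,1-11-
E = {0-1-0, 01--0, 1-1-1, 100-0}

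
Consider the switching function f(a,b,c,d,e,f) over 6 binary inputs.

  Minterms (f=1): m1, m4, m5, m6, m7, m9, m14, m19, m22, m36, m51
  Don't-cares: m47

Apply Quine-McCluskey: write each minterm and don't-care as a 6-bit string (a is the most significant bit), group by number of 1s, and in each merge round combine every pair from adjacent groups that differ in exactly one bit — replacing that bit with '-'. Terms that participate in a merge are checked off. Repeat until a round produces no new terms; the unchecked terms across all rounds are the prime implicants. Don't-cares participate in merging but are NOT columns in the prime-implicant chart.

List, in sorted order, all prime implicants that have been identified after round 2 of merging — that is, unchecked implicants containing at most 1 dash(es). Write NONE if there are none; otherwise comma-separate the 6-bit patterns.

size-2^0 implicants → 000001(✓)  000100(✓)  000101(✓)  000110(✓)  000111(✓)  001001(✓)  001110(✓)  010011(✓)  010110(✓)  100100(✓)  101111  110011(✓)
size-2^1 implicants → -00100  -10011  0-0110  00-001  00-110  000-01  0001-0(✓)  0001-1(✓)  00010-(✓)  00011-(✓)
size-2^2 implicants → 0001--
Unchecked terms (primes): -00100, -10011, 0-0110, 00-001, 00-110, 000-01, 0001--, 101111

-00100, -10011, 0-0110, 00-001, 00-110, 000-01, 101111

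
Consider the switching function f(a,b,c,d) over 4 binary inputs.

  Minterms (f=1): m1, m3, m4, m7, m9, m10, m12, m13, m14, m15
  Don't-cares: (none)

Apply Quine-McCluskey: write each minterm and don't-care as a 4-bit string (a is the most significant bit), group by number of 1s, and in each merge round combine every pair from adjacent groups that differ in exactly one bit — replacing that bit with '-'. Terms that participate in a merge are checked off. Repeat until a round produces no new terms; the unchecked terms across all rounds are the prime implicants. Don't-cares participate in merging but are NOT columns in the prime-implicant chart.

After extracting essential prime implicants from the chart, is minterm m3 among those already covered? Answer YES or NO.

size-2^0 implicants → 0001(✓)  0011(✓)  0100(✓)  0111(✓)  1001(✓)  1010(✓)  1100(✓)  1101(✓)  1110(✓)  1111(✓)
size-2^1 implicants → -001  -100  -111  0-11  00-1  1-01  1-10  11-0(✓)  11-1(✓)  110-(✓)  111-(✓)
size-2^2 implicants → 11--
Unchecked terms (primes): -001, -100, -111, 0-11, 00-1, 1-01, 1-10, 11--
Minterm coverage:
  m1 ⊆ -001,00-1
  m3 ⊆ 0-11,00-1
  m4 ⊆ -100 [E]
  m7 ⊆ -111,0-11
  m9 ⊆ -001,1-01
  m10 ⊆ 1-10 [E]
  m12 ⊆ -100,11--
  m13 ⊆ 1-01,11--
  m14 ⊆ 1-10,11--
  m15 ⊆ -111,11--
E = {-100, 1-10}

NO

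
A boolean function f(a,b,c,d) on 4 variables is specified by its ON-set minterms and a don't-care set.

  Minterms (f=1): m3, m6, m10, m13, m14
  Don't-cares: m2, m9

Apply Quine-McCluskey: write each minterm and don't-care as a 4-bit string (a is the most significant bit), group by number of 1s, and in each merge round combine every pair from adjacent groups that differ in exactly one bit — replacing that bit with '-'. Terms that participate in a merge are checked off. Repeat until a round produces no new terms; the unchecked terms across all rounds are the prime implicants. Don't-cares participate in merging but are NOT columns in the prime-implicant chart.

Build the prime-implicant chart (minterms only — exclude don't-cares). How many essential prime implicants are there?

3

Round 0: 0010✓ 0011✓ 0110✓ 1001✓ 1010✓ 1101✓ 1110✓
Round 1: -010✓ -110✓ 0-10✓ 001- 1-01 1-10✓
Round 2: --10
PIs = {--10, 001-, 1-01}
Coverage chart:
  m3: 001- ←essential
  m6: --10 ←essential
  m10: --10 ←essential
  m13: 1-01 ←essential
  m14: --10 ←essential
Essential: --10, 001-, 1-01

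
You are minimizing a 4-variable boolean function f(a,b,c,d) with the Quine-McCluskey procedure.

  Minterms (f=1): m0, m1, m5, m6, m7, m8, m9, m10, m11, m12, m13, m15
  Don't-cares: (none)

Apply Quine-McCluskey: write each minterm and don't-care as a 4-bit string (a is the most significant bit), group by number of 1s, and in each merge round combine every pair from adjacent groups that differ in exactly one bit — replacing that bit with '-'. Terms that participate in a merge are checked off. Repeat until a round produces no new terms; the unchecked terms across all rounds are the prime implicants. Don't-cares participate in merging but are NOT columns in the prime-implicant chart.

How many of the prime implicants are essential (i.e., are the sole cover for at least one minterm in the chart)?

4

[col 0] 0000*, 0001*, 0101*, 0110*, 0111*, 1000*, 1001*, 1010*, 1011*, 1100*, 1101*, 1111*
[col 1] -000*, -001*, -101*, -111*, 0-01*, 000-*, 01-1*, 011-, 1-00*, 1-01*, 1-11*, 10-0*, 10-1*, 100-*, 101-*, 11-1*, 110-*
[col 2] --01, -00-, -1-1, 1--1, 1-0-, 10--
Prime implicants: --01, -00-, -1-1, 011-, 1--1, 1-0-, 10--
PI chart (minterm → PIs covering it):
  0 | -00-  (sole → essential)
  1 | --01,-00-
  5 | --01,-1-1
  6 | 011-  (sole → essential)
  7 | -1-1,011-
  8 | -00-,1-0-,10--
  9 | --01,-00-,1--1,1-0-,10--
  10 | 10--  (sole → essential)
  11 | 1--1,10--
  12 | 1-0-  (sole → essential)
  13 | --01,-1-1,1--1,1-0-
  15 | -1-1,1--1
Essential prime implicants: -00-, 011-, 1-0-, 10--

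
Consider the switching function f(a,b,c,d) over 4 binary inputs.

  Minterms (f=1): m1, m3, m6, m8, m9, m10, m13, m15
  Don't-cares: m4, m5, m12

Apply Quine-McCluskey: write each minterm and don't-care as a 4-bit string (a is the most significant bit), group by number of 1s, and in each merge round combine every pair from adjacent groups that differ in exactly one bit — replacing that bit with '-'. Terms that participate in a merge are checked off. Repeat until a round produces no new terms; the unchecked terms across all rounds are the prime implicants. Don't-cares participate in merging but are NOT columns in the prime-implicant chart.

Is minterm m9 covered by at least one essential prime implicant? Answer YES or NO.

Round 0: 0001✓ 0011✓ 0100✓ 0101✓ 0110✓ 1000✓ 1001✓ 1010✓ 1100✓ 1101✓ 1111✓
Round 1: -001✓ -100✓ -101✓ 0-01✓ 00-1 01-0 010-✓ 1-00✓ 1-01✓ 10-0 100-✓ 11-1 110-✓
Round 2: --01 -10- 1-0-
PIs = {--01, -10-, 00-1, 01-0, 1-0-, 10-0, 11-1}
Coverage chart:
  m1: --01,00-1
  m3: 00-1 ←essential
  m6: 01-0 ←essential
  m8: 1-0-,10-0
  m9: --01,1-0-
  m10: 10-0 ←essential
  m13: --01,-10-,1-0-,11-1
  m15: 11-1 ←essential
Essential: 00-1, 01-0, 10-0, 11-1

NO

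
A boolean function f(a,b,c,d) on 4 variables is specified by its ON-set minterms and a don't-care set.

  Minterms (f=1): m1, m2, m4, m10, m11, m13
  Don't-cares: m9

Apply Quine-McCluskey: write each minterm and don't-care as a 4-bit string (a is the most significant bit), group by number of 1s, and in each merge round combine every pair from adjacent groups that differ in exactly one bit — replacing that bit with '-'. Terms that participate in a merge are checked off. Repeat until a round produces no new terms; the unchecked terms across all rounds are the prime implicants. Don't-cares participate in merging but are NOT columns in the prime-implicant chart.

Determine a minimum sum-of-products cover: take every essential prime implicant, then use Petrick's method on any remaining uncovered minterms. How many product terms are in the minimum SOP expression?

5

[col 0] 0001*, 0010*, 0100, 1001*, 1010*, 1011*, 1101*
[col 1] -001, -010, 1-01, 10-1, 101-
Prime implicants: -001, -010, 0100, 1-01, 10-1, 101-
PI chart (minterm → PIs covering it):
  1 | -001  (sole → essential)
  2 | -010  (sole → essential)
  4 | 0100  (sole → essential)
  10 | -010,101-
  11 | 10-1,101-
  13 | 1-01  (sole → essential)
Essential prime implicants: -001, -010, 0100, 1-01
Petrick residual → 10-1
Minimum SOP uses 5 PIs: b'c'd + b'cd' + a'bc'd' + ac'd + ab'd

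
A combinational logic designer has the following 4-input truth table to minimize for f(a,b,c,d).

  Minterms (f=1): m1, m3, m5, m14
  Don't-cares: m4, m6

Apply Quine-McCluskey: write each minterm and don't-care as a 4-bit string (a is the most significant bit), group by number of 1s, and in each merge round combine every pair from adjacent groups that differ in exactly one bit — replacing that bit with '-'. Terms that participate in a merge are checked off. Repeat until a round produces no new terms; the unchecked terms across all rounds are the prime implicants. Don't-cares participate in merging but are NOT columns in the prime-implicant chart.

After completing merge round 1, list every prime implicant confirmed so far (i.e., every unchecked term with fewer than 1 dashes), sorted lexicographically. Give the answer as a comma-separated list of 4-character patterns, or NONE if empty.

NONE

size-2^0 implicants → 0001(✓)  0011(✓)  0100(✓)  0101(✓)  0110(✓)  1110(✓)
size-2^1 implicants → -110  0-01  00-1  01-0  010-
Unchecked terms (primes): -110, 0-01, 00-1, 01-0, 010-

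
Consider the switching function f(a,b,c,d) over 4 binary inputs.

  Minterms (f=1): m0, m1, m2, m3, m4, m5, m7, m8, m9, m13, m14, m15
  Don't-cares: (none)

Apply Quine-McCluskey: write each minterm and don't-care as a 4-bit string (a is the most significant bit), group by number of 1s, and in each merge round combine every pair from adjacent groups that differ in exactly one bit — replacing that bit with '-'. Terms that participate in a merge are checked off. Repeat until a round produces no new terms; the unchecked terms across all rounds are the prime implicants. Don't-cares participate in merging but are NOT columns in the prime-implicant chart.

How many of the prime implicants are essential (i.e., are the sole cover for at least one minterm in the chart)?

Round 0: 0000✓ 0001✓ 0010✓ 0011✓ 0100✓ 0101✓ 0111✓ 1000✓ 1001✓ 1101✓ 1110✓ 1111✓
Round 1: -000✓ -001✓ -101✓ -111✓ 0-00✓ 0-01✓ 0-11✓ 00-0✓ 00-1✓ 000-✓ 001-✓ 01-1✓ 010-✓ 1-01✓ 100-✓ 11-1✓ 111-
Round 2: --01 -00- -1-1 0--1 0-0- 00--
PIs = {--01, -00-, -1-1, 0--1, 0-0-, 00--, 111-}
Coverage chart:
  m0: -00-,0-0-,00--
  m1: --01,-00-,0--1,0-0-,00--
  m2: 00-- ←essential
  m3: 0--1,00--
  m4: 0-0- ←essential
  m5: --01,-1-1,0--1,0-0-
  m7: -1-1,0--1
  m8: -00- ←essential
  m9: --01,-00-
  m13: --01,-1-1
  m14: 111- ←essential
  m15: -1-1,111-
Essential: -00-, 0-0-, 00--, 111-

4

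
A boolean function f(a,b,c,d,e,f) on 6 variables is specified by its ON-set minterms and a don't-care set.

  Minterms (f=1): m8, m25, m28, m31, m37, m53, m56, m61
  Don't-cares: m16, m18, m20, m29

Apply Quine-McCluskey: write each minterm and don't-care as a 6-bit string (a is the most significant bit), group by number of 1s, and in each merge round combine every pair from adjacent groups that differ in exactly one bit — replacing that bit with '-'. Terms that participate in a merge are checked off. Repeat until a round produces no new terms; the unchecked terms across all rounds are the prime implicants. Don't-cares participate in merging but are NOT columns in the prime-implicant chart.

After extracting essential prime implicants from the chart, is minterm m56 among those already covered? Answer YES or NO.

size-2^0 implicants → 001000  010000(✓)  010010(✓)  010100(✓)  011001(✓)  011100(✓)  011101(✓)  011111(✓)  100101(✓)  110101(✓)  111000  111101(✓)
size-2^1 implicants → -11101  01-100  010-00  0100-0  011-01  0111-1  01110-  1-0101  11-101
Unchecked terms (primes): -11101, 001000, 01-100, 010-00, 0100-0, 011-01, 0111-1, 01110-, 1-0101, 11-101, 111000
Minterm coverage:
  m8 ⊆ 001000 [E]
  m25 ⊆ 011-01 [E]
  m28 ⊆ 01-100,01110-
  m31 ⊆ 0111-1 [E]
  m37 ⊆ 1-0101 [E]
  m53 ⊆ 1-0101,11-101
  m56 ⊆ 111000 [E]
  m61 ⊆ -11101,11-101
E = {001000, 011-01, 0111-1, 1-0101, 111000}

YES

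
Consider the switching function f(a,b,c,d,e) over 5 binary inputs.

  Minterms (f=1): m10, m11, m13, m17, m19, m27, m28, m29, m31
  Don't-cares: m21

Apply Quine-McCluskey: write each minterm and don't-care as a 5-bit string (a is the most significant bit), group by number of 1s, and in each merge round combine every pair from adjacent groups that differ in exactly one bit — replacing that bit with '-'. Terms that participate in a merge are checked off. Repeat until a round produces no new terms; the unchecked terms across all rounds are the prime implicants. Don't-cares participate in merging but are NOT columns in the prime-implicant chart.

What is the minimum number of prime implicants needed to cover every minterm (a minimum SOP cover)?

Round 0: 01010✓ 01011✓ 01101✓ 10001✓ 10011✓ 10101✓ 11011✓ 11100✓ 11101✓ 11111✓
Round 1: -1011 -1101 0101- 1-011 1-101 10-01 100-1 11-11 111-1 1110-
PIs = {-1011, -1101, 0101-, 1-011, 1-101, 10-01, 100-1, 11-11, 111-1, 1110-}
Coverage chart:
  m10: 0101- ←essential
  m11: -1011,0101-
  m13: -1101 ←essential
  m17: 10-01,100-1
  m19: 1-011,100-1
  m27: -1011,1-011,11-11
  m28: 1110- ←essential
  m29: -1101,1-101,111-1,1110-
  m31: 11-11,111-1
Essential: -1101, 0101-, 1110-
Petrick residual → 100-1, 11-11
Min cover (5 terms): bcd'e + a'bc'd + ab'c'e + abde + abcd'

5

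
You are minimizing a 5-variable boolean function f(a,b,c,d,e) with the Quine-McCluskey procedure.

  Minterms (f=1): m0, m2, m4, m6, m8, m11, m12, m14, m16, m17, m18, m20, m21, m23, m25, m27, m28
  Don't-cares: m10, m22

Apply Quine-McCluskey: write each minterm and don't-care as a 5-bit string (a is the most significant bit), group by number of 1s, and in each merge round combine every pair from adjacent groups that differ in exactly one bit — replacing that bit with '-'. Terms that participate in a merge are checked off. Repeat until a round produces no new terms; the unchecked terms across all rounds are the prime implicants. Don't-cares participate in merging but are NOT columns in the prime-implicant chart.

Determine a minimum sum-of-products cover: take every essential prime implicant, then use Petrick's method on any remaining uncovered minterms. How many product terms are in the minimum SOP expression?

size-2^0 implicants → 00000(✓)  00010(✓)  00100(✓)  00110(✓)  01000(✓)  01010(✓)  01011(✓)  01100(✓)  01110(✓)  10000(✓)  10001(✓)  10010(✓)  10100(✓)  10101(✓)  10110(✓)  10111(✓)  11001(✓)  11011(✓)  11100(✓)
size-2^1 implicants → -0000(✓)  -0010(✓)  -0100(✓)  -0110(✓)  -1011  -1100(✓)  0-000(✓)  0-010(✓)  0-100(✓)  0-110(✓)  00-00(✓)  00-10(✓)  000-0(✓)  001-0(✓)  01-00(✓)  01-10(✓)  010-0(✓)  0101-  011-0(✓)  1-001  1-100(✓)  10-00(✓)  10-01(✓)  10-10(✓)  100-0(✓)  1000-(✓)  101-0(✓)  101-1(✓)  1010-(✓)  1011-(✓)  110-1
size-2^2 implicants → --100  -0-00(✓)  -0-10(✓)  -00-0(✓)  -01-0(✓)  0--00(✓)  0--10(✓)  0-0-0(✓)  0-1-0(✓)  00--0(✓)  01--0(✓)  10--0(✓)  10-0-  101--
size-2^3 implicants → -0--0  0---0
Unchecked terms (primes): --100, -0--0, -1011, 0---0, 0101-, 1-001, 10-0-, 101--, 110-1
Minterm coverage:
  m0 ⊆ -0--0,0---0
  m2 ⊆ -0--0,0---0
  m4 ⊆ --100,-0--0,0---0
  m6 ⊆ -0--0,0---0
  m8 ⊆ 0---0 [E]
  m11 ⊆ -1011,0101-
  m12 ⊆ --100,0---0
  m14 ⊆ 0---0 [E]
  m16 ⊆ -0--0,10-0-
  m17 ⊆ 1-001,10-0-
  m18 ⊆ -0--0 [E]
  m20 ⊆ --100,-0--0,10-0-,101--
  m21 ⊆ 10-0-,101--
  m23 ⊆ 101-- [E]
  m25 ⊆ 1-001,110-1
  m27 ⊆ -1011,110-1
  m28 ⊆ --100 [E]
E = {--100, -0--0, 0---0, 101--}
Petrick residual → -1011, 1-001
Cover = cd'e' + b'e' + bc'de + a'e' + ac'd'e + ab'c  |cover|=6

6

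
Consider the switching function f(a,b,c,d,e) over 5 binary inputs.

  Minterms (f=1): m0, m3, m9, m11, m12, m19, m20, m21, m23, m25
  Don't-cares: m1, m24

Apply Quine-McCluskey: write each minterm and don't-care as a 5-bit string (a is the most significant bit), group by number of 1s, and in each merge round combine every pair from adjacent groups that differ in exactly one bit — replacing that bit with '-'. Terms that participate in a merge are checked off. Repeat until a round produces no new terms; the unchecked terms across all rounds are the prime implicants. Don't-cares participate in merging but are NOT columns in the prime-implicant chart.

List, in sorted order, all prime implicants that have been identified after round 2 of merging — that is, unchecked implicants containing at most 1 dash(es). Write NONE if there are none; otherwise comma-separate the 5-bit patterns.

size-2^0 implicants → 00000(✓)  00001(✓)  00011(✓)  01001(✓)  01011(✓)  01100  10011(✓)  10100(✓)  10101(✓)  10111(✓)  11000(✓)  11001(✓)
size-2^1 implicants → -0011  -1001  0-001(✓)  0-011(✓)  000-1(✓)  0000-  010-1(✓)  10-11  101-1  1010-  1100-
size-2^2 implicants → 0-0-1
Unchecked terms (primes): -0011, -1001, 0-0-1, 0000-, 01100, 10-11, 101-1, 1010-, 1100-

-0011, -1001, 0000-, 01100, 10-11, 101-1, 1010-, 1100-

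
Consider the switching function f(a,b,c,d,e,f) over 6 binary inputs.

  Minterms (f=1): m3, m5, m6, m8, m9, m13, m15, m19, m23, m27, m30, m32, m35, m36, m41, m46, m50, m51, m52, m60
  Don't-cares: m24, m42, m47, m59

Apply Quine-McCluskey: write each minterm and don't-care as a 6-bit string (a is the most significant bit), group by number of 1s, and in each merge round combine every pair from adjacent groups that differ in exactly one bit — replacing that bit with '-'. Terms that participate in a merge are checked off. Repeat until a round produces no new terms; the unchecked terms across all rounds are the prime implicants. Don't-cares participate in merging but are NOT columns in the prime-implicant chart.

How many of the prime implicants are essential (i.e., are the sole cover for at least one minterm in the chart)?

10

size-2^0 implicants → 000011(✓)  000101(✓)  000110  001000(✓)  001001(✓)  001101(✓)  001111(✓)  010011(✓)  010111(✓)  011000(✓)  011011(✓)  011110  100000(✓)  100011(✓)  100100(✓)  101001(✓)  101010(✓)  101110(✓)  101111(✓)  110010(✓)  110011(✓)  110100(✓)  111011(✓)  111100(✓)
size-2^1 implicants → -00011(✓)  -01001  -01111  -10011(✓)  -11011(✓)  0-0011(✓)  0-1000  00-101  001-01  00100-  0011-1  01-011(✓)  010-11  1-0011(✓)  1-0100  100-00  101-10  10111-  11-011(✓)  11-100  11001-
size-2^2 implicants → --0011  -1-011
Unchecked terms (primes): --0011, -01001, -01111, -1-011, 0-1000, 00-101, 000110, 001-01, 00100-, 0011-1, 010-11, 011110, 1-0100, 100-00, 101-10, 10111-, 11-100, 11001-
Minterm coverage:
  m3 ⊆ --0011 [E]
  m5 ⊆ 00-101 [E]
  m6 ⊆ 000110 [E]
  m8 ⊆ 0-1000,00100-
  m9 ⊆ -01001,001-01,00100-
  m13 ⊆ 00-101,001-01,0011-1
  m15 ⊆ -01111,0011-1
  m19 ⊆ --0011,-1-011,010-11
  m23 ⊆ 010-11 [E]
  m27 ⊆ -1-011 [E]
  m30 ⊆ 011110 [E]
  m32 ⊆ 100-00 [E]
  m35 ⊆ --0011 [E]
  m36 ⊆ 1-0100,100-00
  m41 ⊆ -01001 [E]
  m46 ⊆ 101-10,10111-
  m50 ⊆ 11001- [E]
  m51 ⊆ --0011,-1-011,11001-
  m52 ⊆ 1-0100,11-100
  m60 ⊆ 11-100 [E]
E = {--0011, -01001, -1-011, 00-101, 000110, 010-11, 011110, 100-00, 11-100, 11001-}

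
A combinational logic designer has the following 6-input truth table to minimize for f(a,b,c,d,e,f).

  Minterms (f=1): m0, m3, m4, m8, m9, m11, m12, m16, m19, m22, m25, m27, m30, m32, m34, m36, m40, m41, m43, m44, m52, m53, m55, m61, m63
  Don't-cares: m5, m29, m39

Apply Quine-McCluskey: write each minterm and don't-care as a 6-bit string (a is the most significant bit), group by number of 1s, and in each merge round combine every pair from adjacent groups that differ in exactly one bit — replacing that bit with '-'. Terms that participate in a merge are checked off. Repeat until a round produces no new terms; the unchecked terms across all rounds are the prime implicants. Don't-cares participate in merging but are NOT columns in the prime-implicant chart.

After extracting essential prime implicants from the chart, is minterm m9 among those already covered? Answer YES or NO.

[col 0] 000000*, 000011*, 000100*, 000101*, 001000*, 001001*, 001011*, 001100*, 010000*, 010011*, 010110*, 011001*, 011011*, 011101*, 011110*, 100000*, 100010*, 100100*, 100111*, 101000*, 101001*, 101011*, 101100*, 110100*, 110101*, 110111*, 111101*, 111111*
[col 1] -00000*, -00100*, -01000*, -01001*, -01011*, -01100*, -11101, 0-0000, 0-0011*, 0-1001*, 0-1011*, 00-000*, 00-011*, 00-100*, 000-00*, 00010-, 001-00*, 0010-1*, 00100-*, 01-011*, 01-110, 011-01, 0110-1*, 1-0100, 1-0111, 10-000*, 10-100*, 100-00*, 1000-0, 101-00*, 1010-1*, 10100-*, 11-101*, 11-111*, 1101-1*, 11010-, 1111-1*
[col 2] -0-000*, -0-100*, -00-00*, -01-00*, -010-1, -0100-, 0--011, 0-10-1, 00--00*, 10--00*, 11-1-1
[col 3] -0--00
Prime implicants: -0--00, -010-1, -0100-, -11101, 0--011, 0-0000, 0-10-1, 00010-, 01-110, 011-01, 1-0100, 1-0111, 1000-0, 11-1-1, 11010-
PI chart (minterm → PIs covering it):
  0 | -0--00,0-0000
  3 | 0--011  (sole → essential)
  4 | -0--00,00010-
  8 | -0--00,-0100-
  9 | -010-1,-0100-,0-10-1
  11 | -010-1,0--011,0-10-1
  12 | -0--00  (sole → essential)
  16 | 0-0000  (sole → essential)
  19 | 0--011  (sole → essential)
  22 | 01-110  (sole → essential)
  25 | 0-10-1,011-01
  27 | 0--011,0-10-1
  30 | 01-110  (sole → essential)
  32 | -0--00,1000-0
  34 | 1000-0  (sole → essential)
  36 | -0--00,1-0100
  40 | -0--00,-0100-
  41 | -010-1,-0100-
  43 | -010-1  (sole → essential)
  44 | -0--00  (sole → essential)
  52 | 1-0100,11010-
  53 | 11-1-1,11010-
  55 | 1-0111,11-1-1
  61 | -11101,11-1-1
  63 | 11-1-1  (sole → essential)
Essential prime implicants: -0--00, -010-1, 0--011, 0-0000, 01-110, 1000-0, 11-1-1

YES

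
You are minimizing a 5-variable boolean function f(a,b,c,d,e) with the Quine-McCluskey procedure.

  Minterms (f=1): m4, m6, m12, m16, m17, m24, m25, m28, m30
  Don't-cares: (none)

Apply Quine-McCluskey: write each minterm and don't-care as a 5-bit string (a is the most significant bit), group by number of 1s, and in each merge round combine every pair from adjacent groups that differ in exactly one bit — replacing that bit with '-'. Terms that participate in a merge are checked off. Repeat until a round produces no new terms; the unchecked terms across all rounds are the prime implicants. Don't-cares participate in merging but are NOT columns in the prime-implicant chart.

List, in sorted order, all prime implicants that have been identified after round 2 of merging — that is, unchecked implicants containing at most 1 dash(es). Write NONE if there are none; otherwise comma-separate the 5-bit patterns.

[col 0] 00100*, 00110*, 01100*, 10000*, 10001*, 11000*, 11001*, 11100*, 11110*
[col 1] -1100, 0-100, 001-0, 1-000*, 1-001*, 1000-*, 11-00, 1100-*, 111-0
[col 2] 1-00-
Prime implicants: -1100, 0-100, 001-0, 1-00-, 11-00, 111-0

-1100, 0-100, 001-0, 11-00, 111-0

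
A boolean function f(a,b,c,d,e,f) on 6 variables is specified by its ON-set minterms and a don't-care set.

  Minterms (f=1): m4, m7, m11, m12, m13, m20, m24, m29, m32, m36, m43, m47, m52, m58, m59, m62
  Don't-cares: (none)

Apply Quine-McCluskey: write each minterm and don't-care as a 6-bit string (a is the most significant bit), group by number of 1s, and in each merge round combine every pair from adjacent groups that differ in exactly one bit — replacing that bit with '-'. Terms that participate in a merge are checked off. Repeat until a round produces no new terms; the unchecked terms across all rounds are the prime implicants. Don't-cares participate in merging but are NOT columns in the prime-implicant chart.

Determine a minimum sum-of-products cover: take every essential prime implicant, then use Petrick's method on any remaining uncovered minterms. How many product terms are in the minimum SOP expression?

Round 0: 000100✓ 000111 001011✓ 001100✓ 001101✓ 010100✓ 011000 011101✓ 100000✓ 100100✓ 101011✓ 101111✓ 110100✓ 111010✓ 111011✓ 111110✓
Round 1: -00100✓ -01011 -10100✓ 0-0100✓ 0-1101 00-100 00110- 1-0100✓ 1-1011 100-00 101-11 111-10 11101-
Round 2: --0100
PIs = {--0100, -01011, 0-1101, 00-100, 000111, 00110-, 011000, 1-1011, 100-00, 101-11, 111-10, 11101-}
Coverage chart:
  m4: --0100,00-100
  m7: 000111 ←essential
  m11: -01011 ←essential
  m12: 00-100,00110-
  m13: 0-1101,00110-
  m20: --0100 ←essential
  m24: 011000 ←essential
  m29: 0-1101 ←essential
  m32: 100-00 ←essential
  m36: --0100,100-00
  m43: -01011,1-1011,101-11
  m47: 101-11 ←essential
  m52: --0100 ←essential
  m58: 111-10,11101-
  m59: 1-1011,11101-
  m62: 111-10 ←essential
Essential: --0100, -01011, 0-1101, 000111, 011000, 100-00, 101-11, 111-10
Petrick residual → 00-100, 1-1011
Min cover (10 terms): c'de'f' + b'cd'ef + a'cde'f + a'b'de'f' + a'b'c'def + a'bcd'e'f' + acd'ef + ab'c'e'f' + ab'cef + abcef'

10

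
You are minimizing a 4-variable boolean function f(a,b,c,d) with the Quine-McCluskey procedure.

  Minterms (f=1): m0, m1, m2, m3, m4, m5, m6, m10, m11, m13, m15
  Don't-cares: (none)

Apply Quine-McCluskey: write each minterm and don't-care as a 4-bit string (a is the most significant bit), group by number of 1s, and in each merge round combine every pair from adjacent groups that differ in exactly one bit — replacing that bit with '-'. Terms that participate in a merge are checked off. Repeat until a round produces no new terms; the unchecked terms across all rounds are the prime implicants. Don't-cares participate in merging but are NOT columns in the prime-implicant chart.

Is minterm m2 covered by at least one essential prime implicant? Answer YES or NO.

YES

Round 0: 0000✓ 0001✓ 0010✓ 0011✓ 0100✓ 0101✓ 0110✓ 1010✓ 1011✓ 1101✓ 1111✓
Round 1: -010✓ -011✓ -101 0-00✓ 0-01✓ 0-10✓ 00-0✓ 00-1✓ 000-✓ 001-✓ 01-0✓ 010-✓ 1-11 101-✓ 11-1
Round 2: -01- 0--0 0-0- 00--
PIs = {-01-, -101, 0--0, 0-0-, 00--, 1-11, 11-1}
Coverage chart:
  m0: 0--0,0-0-,00--
  m1: 0-0-,00--
  m2: -01-,0--0,00--
  m3: -01-,00--
  m4: 0--0,0-0-
  m5: -101,0-0-
  m6: 0--0 ←essential
  m10: -01- ←essential
  m11: -01-,1-11
  m13: -101,11-1
  m15: 1-11,11-1
Essential: -01-, 0--0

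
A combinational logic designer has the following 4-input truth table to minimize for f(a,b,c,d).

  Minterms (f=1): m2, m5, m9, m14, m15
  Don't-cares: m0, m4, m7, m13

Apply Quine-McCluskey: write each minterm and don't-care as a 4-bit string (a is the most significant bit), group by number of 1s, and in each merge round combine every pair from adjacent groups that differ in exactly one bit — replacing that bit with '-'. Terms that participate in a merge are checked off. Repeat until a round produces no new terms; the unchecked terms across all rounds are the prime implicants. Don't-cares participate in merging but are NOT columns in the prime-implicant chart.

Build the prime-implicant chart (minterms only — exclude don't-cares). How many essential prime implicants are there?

[col 0] 0000*, 0010*, 0100*, 0101*, 0111*, 1001*, 1101*, 1110*, 1111*
[col 1] -101*, -111*, 0-00, 00-0, 01-1*, 010-, 1-01, 11-1*, 111-
[col 2] -1-1
Prime implicants: -1-1, 0-00, 00-0, 010-, 1-01, 111-
PI chart (minterm → PIs covering it):
  2 | 00-0  (sole → essential)
  5 | -1-1,010-
  9 | 1-01  (sole → essential)
  14 | 111-  (sole → essential)
  15 | -1-1,111-
Essential prime implicants: 00-0, 1-01, 111-

3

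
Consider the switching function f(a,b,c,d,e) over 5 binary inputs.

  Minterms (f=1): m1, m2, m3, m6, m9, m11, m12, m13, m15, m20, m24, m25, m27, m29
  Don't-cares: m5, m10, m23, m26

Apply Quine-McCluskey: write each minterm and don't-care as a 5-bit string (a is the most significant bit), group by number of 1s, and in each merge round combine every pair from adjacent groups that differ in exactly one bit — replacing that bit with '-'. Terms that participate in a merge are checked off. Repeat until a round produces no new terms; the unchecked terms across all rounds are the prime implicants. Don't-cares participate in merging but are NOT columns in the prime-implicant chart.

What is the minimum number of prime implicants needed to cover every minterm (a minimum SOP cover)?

size-2^0 implicants → 00001(✓)  00010(✓)  00011(✓)  00101(✓)  00110(✓)  01001(✓)  01010(✓)  01011(✓)  01100(✓)  01101(✓)  01111(✓)  10100  10111  11000(✓)  11001(✓)  11010(✓)  11011(✓)  11101(✓)
size-2^1 implicants → -1001(✓)  -1010(✓)  -1011(✓)  -1101(✓)  0-001(✓)  0-010(✓)  0-011(✓)  0-101(✓)  00-01(✓)  00-10  000-1(✓)  0001-(✓)  01-01(✓)  01-11(✓)  010-1(✓)  0101-(✓)  011-1(✓)  0110-  11-01(✓)  110-0(✓)  110-1(✓)  1100-(✓)  1101-(✓)
size-2^2 implicants → -1-01  -10-1  -101-  0--01  0-0-1  0-01-  01--1  110--
Unchecked terms (primes): -1-01, -10-1, -101-, 0--01, 0-0-1, 0-01-, 00-10, 01--1, 0110-, 10100, 10111, 110--
Minterm coverage:
  m1 ⊆ 0--01,0-0-1
  m2 ⊆ 0-01-,00-10
  m3 ⊆ 0-0-1,0-01-
  m6 ⊆ 00-10 [E]
  m9 ⊆ -1-01,-10-1,0--01,0-0-1,01--1
  m11 ⊆ -10-1,-101-,0-0-1,0-01-,01--1
  m12 ⊆ 0110- [E]
  m13 ⊆ -1-01,0--01,01--1,0110-
  m15 ⊆ 01--1 [E]
  m20 ⊆ 10100 [E]
  m24 ⊆ 110-- [E]
  m25 ⊆ -1-01,-10-1,110--
  m27 ⊆ -10-1,-101-,110--
  m29 ⊆ -1-01 [E]
E = {-1-01, 00-10, 01--1, 0110-, 10100, 110--}
Petrick residual → 0-0-1
Cover = bd'e + a'c'e + a'b'de' + a'be + a'bcd' + ab'cd'e' + abc'  |cover|=7

7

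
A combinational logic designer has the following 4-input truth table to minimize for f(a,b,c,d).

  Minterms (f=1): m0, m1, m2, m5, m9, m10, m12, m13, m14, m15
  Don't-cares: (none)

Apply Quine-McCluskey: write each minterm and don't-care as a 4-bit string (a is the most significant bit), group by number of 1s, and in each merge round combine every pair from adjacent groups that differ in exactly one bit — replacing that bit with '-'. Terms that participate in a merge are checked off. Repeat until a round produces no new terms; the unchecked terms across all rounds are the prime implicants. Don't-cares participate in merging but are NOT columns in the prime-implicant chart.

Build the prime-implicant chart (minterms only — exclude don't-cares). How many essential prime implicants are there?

2

Round 0: 0000✓ 0001✓ 0010✓ 0101✓ 1001✓ 1010✓ 1100✓ 1101✓ 1110✓ 1111✓
Round 1: -001✓ -010 -101✓ 0-01✓ 00-0 000- 1-01✓ 1-10 11-0✓ 11-1✓ 110-✓ 111-✓
Round 2: --01 11--
PIs = {--01, -010, 00-0, 000-, 1-10, 11--}
Coverage chart:
  m0: 00-0,000-
  m1: --01,000-
  m2: -010,00-0
  m5: --01 ←essential
  m9: --01 ←essential
  m10: -010,1-10
  m12: 11-- ←essential
  m13: --01,11--
  m14: 1-10,11--
  m15: 11-- ←essential
Essential: --01, 11--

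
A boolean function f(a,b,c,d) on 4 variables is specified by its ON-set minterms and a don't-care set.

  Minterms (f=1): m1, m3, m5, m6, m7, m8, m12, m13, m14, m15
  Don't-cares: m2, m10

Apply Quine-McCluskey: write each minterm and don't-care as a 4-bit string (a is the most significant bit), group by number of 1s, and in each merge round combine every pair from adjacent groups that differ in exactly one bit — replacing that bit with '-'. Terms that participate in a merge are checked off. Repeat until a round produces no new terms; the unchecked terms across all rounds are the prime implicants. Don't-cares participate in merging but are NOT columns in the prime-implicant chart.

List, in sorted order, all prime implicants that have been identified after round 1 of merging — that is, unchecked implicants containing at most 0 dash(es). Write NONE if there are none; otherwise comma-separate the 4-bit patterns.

NONE

size-2^0 implicants → 0001(✓)  0010(✓)  0011(✓)  0101(✓)  0110(✓)  0111(✓)  1000(✓)  1010(✓)  1100(✓)  1101(✓)  1110(✓)  1111(✓)
size-2^1 implicants → -010(✓)  -101(✓)  -110(✓)  -111(✓)  0-01(✓)  0-10(✓)  0-11(✓)  00-1(✓)  001-(✓)  01-1(✓)  011-(✓)  1-00(✓)  1-10(✓)  10-0(✓)  11-0(✓)  11-1(✓)  110-(✓)  111-(✓)
size-2^2 implicants → --10  -1-1  -11-  0--1  0-1-  1--0  11--
Unchecked terms (primes): --10, -1-1, -11-, 0--1, 0-1-, 1--0, 11--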